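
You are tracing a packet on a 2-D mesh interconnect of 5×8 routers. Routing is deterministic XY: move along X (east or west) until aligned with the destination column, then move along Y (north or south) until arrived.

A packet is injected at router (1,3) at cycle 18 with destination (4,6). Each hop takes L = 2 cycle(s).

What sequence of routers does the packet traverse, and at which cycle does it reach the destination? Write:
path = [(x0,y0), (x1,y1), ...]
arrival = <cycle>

t=18: at (1,3)
t=20: at (2,3) after E
t=22: at (3,3) after E
t=24: at (4,3) after E
t=26: at (4,4) after N
t=28: at (4,5) after N
t=30: at (4,6) after N

path = [(1,3), (2,3), (3,3), (4,3), (4,4), (4,5), (4,6)]
arrival = 30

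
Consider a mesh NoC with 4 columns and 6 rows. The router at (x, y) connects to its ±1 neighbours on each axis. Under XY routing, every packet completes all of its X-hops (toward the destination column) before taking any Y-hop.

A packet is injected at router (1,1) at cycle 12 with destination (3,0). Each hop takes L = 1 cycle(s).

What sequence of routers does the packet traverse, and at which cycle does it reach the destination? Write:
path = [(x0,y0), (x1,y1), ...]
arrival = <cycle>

path = [(1,1), (2,1), (3,1), (3,0)]
arrival = 15

hop 0: (1,1) @ cyc 12
hop 1: (2,1) @ cyc 13  [E]
hop 2: (3,1) @ cyc 14  [E]
hop 3: (3,0) @ cyc 15  [S]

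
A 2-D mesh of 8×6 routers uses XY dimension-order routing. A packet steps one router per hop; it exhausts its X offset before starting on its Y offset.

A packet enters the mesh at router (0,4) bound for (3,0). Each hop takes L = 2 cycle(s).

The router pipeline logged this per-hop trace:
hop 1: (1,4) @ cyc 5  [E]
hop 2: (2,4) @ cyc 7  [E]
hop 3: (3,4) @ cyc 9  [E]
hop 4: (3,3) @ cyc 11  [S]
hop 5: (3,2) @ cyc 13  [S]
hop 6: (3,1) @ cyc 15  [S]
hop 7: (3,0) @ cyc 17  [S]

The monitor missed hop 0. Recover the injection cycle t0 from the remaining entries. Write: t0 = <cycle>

t0 = 3

Hop 1 reached at cycle 5; hop k is at t0 + k·L.
t0 = cyc[1] − L = 5 − 2 = 3.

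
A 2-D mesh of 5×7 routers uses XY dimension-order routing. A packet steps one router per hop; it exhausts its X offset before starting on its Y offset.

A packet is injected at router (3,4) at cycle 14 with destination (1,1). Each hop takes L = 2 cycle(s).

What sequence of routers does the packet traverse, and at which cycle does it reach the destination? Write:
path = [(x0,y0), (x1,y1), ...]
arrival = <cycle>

t=14: at (3,4)
t=16: at (2,4) after W
t=18: at (1,4) after W
t=20: at (1,3) after S
t=22: at (1,2) after S
t=24: at (1,1) after S

path = [(3,4), (2,4), (1,4), (1,3), (1,2), (1,1)]
arrival = 24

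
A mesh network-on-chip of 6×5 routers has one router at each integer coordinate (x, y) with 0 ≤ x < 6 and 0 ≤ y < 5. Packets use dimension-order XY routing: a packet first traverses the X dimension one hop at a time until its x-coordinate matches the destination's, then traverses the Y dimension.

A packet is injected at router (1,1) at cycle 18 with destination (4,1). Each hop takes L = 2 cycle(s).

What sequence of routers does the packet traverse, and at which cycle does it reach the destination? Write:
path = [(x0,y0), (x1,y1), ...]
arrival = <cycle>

path = [(1,1), (2,1), (3,1), (4,1)]
arrival = 24

src (1,1)  cyc=18
E→(2,1)  cyc=20
E→(3,1)  cyc=22
E→(4,1)  cyc=24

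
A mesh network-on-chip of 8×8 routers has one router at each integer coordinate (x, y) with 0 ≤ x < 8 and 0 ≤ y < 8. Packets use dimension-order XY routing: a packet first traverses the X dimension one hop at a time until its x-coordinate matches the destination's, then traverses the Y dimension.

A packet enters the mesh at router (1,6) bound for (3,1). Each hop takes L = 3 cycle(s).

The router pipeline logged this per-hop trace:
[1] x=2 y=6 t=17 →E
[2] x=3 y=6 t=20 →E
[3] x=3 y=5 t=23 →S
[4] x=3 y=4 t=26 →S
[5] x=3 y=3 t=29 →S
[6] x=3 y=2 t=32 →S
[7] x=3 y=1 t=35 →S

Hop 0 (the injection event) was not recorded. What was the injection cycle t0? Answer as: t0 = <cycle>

t0 = 14

Hop 1 reached at cycle 17; hop k is at t0 + k·L.
So t0 = 17 − 1·3 = 14.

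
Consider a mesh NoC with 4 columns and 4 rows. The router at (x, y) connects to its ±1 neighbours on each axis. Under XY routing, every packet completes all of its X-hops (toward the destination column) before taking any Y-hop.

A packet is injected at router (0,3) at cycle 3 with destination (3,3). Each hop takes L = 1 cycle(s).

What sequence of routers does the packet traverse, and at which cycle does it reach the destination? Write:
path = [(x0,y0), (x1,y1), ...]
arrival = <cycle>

path = [(0,3), (1,3), (2,3), (3,3)]
arrival = 6

[0] x=0 y=3 t=3
[1] x=1 y=3 t=4 →E
[2] x=2 y=3 t=5 →E
[3] x=3 y=3 t=6 →E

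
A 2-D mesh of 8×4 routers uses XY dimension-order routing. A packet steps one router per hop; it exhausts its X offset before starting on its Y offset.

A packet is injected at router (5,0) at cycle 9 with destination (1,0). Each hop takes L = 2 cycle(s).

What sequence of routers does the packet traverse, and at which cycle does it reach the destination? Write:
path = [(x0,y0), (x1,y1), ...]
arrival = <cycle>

src (5,0)  cyc=9
W→(4,0)  cyc=11
W→(3,0)  cyc=13
W→(2,0)  cyc=15
W→(1,0)  cyc=17

path = [(5,0), (4,0), (3,0), (2,0), (1,0)]
arrival = 17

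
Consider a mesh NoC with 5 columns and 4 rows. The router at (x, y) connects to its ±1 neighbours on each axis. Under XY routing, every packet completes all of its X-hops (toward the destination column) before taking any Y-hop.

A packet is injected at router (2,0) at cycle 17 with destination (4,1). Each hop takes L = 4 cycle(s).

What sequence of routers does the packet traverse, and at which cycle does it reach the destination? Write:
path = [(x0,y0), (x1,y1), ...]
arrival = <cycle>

hop 0: (2,0) @ cyc 17
hop 1: (3,0) @ cyc 21  [E]
hop 2: (4,0) @ cyc 25  [E]
hop 3: (4,1) @ cyc 29  [N]

path = [(2,0), (3,0), (4,0), (4,1)]
arrival = 29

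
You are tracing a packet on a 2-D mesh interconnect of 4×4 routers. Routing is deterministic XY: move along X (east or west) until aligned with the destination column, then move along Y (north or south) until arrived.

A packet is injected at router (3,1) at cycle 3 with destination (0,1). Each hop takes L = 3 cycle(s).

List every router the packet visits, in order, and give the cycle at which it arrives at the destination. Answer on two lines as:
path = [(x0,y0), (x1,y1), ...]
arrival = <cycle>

[0] x=3 y=1 t=3
[1] x=2 y=1 t=6 →W
[2] x=1 y=1 t=9 →W
[3] x=0 y=1 t=12 →W

path = [(3,1), (2,1), (1,1), (0,1)]
arrival = 12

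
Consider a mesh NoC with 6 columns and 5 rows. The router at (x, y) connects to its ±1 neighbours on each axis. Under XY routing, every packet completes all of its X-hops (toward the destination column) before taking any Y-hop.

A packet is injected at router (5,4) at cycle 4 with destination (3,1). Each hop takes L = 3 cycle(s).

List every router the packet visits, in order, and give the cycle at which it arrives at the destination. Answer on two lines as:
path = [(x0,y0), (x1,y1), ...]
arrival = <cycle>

path = [(5,4), (4,4), (3,4), (3,3), (3,2), (3,1)]
arrival = 19

  0. router=(5,4) cycle=4 (inject)
  1. router=(4,4) cycle=7 dir=W
  2. router=(3,4) cycle=10 dir=W
  3. router=(3,3) cycle=13 dir=S
  4. router=(3,2) cycle=16 dir=S
  5. router=(3,1) cycle=19 dir=S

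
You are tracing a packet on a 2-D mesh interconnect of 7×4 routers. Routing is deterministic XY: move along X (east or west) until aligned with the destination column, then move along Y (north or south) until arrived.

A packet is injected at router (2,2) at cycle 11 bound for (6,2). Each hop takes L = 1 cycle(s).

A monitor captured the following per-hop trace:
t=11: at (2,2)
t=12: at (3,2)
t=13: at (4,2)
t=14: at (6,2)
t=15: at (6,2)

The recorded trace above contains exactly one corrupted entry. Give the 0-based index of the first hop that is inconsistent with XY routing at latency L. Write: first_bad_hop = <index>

first_bad_hop = 3

[1] (+1,+0) / 1c ⇒ ok
[2] (+1,+0) / 1c ⇒ ok
[3] (+2,+0) / 1c ⇒ BAD: non-unit step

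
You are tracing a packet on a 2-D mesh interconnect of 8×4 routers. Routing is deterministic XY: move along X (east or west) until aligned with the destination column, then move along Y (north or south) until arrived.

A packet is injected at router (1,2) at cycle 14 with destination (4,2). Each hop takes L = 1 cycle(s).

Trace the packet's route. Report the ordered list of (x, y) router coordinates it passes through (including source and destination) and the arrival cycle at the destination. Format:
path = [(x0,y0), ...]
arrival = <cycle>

src (1,2)  cyc=14
E→(2,2)  cyc=15
E→(3,2)  cyc=16
E→(4,2)  cyc=17

path = [(1,2), (2,2), (3,2), (4,2)]
arrival = 17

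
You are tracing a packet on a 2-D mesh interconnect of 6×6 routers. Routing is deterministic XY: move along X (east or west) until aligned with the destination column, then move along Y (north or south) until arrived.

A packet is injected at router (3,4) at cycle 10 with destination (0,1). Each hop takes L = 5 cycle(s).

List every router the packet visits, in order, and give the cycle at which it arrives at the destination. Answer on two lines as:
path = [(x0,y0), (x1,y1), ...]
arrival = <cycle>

hop 0: (3,4) @ cyc 10
hop 1: (2,4) @ cyc 15  [W]
hop 2: (1,4) @ cyc 20  [W]
hop 3: (0,4) @ cyc 25  [W]
hop 4: (0,3) @ cyc 30  [S]
hop 5: (0,2) @ cyc 35  [S]
hop 6: (0,1) @ cyc 40  [S]

path = [(3,4), (2,4), (1,4), (0,4), (0,3), (0,2), (0,1)]
arrival = 40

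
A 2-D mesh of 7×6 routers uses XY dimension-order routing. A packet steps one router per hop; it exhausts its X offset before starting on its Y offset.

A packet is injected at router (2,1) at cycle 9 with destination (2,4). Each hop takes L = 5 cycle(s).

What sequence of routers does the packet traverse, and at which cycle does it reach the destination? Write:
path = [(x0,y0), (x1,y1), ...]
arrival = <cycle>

[0] x=2 y=1 t=9
[1] x=2 y=2 t=14 →N
[2] x=2 y=3 t=19 →N
[3] x=2 y=4 t=24 →N

path = [(2,1), (2,2), (2,3), (2,4)]
arrival = 24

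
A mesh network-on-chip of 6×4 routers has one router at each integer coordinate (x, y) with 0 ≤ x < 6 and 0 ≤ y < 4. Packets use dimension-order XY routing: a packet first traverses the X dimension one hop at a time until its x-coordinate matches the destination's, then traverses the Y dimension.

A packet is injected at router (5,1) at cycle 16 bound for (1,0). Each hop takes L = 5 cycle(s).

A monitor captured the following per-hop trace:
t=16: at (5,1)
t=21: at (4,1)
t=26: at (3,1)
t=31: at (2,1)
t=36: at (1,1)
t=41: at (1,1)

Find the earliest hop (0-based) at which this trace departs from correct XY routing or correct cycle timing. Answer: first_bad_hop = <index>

first_bad_hop = 5

check 1→ d=(-1,0) cyc+5: ok
check 2→ d=(-1,0) cyc+5: ok
check 3→ d=(-1,0) cyc+5: ok
check 4→ d=(-1,0) cyc+5: ok
check 5→ d=(0,0) cyc+5: BAD: non-unit step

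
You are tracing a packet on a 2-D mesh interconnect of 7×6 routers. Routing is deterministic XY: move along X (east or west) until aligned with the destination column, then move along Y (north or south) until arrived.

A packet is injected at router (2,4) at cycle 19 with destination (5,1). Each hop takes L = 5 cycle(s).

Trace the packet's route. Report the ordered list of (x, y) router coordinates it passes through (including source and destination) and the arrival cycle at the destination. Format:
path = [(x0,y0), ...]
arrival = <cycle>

path = [(2,4), (3,4), (4,4), (5,4), (5,3), (5,2), (5,1)]
arrival = 49

hop 0: (2,4) @ cyc 19
hop 1: (3,4) @ cyc 24  [E]
hop 2: (4,4) @ cyc 29  [E]
hop 3: (5,4) @ cyc 34  [E]
hop 4: (5,3) @ cyc 39  [S]
hop 5: (5,2) @ cyc 44  [S]
hop 6: (5,1) @ cyc 49  [S]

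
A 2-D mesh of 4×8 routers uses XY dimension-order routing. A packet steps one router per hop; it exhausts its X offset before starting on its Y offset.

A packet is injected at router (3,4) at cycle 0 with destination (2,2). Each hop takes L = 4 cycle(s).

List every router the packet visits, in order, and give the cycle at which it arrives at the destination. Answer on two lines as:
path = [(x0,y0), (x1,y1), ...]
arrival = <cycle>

path = [(3,4), (2,4), (2,3), (2,2)]
arrival = 12

  0. router=(3,4) cycle=0 (inject)
  1. router=(2,4) cycle=4 dir=W
  2. router=(2,3) cycle=8 dir=S
  3. router=(2,2) cycle=12 dir=S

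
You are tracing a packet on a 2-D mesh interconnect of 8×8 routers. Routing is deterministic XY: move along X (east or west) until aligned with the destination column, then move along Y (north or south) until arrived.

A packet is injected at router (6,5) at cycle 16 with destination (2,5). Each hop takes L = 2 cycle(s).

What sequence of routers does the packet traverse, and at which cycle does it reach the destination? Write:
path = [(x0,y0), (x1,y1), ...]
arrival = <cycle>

[0] x=6 y=5 t=16
[1] x=5 y=5 t=18 →W
[2] x=4 y=5 t=20 →W
[3] x=3 y=5 t=22 →W
[4] x=2 y=5 t=24 →W

path = [(6,5), (5,5), (4,5), (3,5), (2,5)]
arrival = 24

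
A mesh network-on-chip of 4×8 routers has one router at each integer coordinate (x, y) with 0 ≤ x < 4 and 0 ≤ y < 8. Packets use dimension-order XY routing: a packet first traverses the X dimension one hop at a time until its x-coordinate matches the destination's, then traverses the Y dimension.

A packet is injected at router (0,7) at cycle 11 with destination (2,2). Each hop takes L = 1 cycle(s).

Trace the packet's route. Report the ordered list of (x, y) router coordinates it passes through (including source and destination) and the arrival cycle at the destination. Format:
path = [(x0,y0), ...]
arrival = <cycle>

src (0,7)  cyc=11
E→(1,7)  cyc=12
E→(2,7)  cyc=13
S→(2,6)  cyc=14
S→(2,5)  cyc=15
S→(2,4)  cyc=16
S→(2,3)  cyc=17
S→(2,2)  cyc=18

path = [(0,7), (1,7), (2,7), (2,6), (2,5), (2,4), (2,3), (2,2)]
arrival = 18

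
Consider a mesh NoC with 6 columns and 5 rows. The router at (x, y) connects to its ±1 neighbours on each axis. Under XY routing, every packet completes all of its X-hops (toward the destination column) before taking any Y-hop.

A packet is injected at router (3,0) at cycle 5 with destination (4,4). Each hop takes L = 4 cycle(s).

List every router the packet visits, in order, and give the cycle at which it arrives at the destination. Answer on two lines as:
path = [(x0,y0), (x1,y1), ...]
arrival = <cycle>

path = [(3,0), (4,0), (4,1), (4,2), (4,3), (4,4)]
arrival = 25

  0. router=(3,0) cycle=5 (inject)
  1. router=(4,0) cycle=9 dir=E
  2. router=(4,1) cycle=13 dir=N
  3. router=(4,2) cycle=17 dir=N
  4. router=(4,3) cycle=21 dir=N
  5. router=(4,4) cycle=25 dir=N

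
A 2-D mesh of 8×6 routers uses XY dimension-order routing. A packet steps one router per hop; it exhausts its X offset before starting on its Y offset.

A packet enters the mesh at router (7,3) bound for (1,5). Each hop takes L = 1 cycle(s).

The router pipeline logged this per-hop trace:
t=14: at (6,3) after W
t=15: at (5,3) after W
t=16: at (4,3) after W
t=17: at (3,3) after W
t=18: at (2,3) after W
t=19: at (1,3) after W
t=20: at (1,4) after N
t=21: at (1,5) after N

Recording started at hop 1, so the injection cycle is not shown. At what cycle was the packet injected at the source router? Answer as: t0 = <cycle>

t0 = 13

The first recorded entry is hop 1 at cycle 14.
t0 = cyc[1] − L = 14 − 1 = 13.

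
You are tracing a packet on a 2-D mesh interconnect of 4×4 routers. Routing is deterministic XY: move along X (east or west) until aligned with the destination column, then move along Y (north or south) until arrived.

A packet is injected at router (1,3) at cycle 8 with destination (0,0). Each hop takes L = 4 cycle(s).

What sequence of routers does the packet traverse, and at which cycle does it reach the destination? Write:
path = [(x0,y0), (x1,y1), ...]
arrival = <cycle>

path = [(1,3), (0,3), (0,2), (0,1), (0,0)]
arrival = 24

src (1,3)  cyc=8
W→(0,3)  cyc=12
S→(0,2)  cyc=16
S→(0,1)  cyc=20
S→(0,0)  cyc=24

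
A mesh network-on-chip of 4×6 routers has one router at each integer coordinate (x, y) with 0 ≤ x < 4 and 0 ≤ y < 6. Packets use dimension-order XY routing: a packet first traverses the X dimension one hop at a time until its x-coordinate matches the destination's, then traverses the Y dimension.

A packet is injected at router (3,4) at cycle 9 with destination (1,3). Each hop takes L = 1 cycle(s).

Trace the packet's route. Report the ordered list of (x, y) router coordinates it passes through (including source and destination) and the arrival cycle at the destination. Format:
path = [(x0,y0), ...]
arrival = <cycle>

path = [(3,4), (2,4), (1,4), (1,3)]
arrival = 12

  0. router=(3,4) cycle=9 (inject)
  1. router=(2,4) cycle=10 dir=W
  2. router=(1,4) cycle=11 dir=W
  3. router=(1,3) cycle=12 dir=S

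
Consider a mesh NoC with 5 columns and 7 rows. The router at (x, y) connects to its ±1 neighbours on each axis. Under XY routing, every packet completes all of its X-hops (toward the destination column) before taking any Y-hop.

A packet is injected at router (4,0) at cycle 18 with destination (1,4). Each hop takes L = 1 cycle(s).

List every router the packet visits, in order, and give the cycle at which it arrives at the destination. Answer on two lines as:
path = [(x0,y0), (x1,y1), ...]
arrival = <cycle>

#0 — 4,0 | c18
#1 — 3,0 | c19 | W
#2 — 2,0 | c20 | W
#3 — 1,0 | c21 | W
#4 — 1,1 | c22 | N
#5 — 1,2 | c23 | N
#6 — 1,3 | c24 | N
#7 — 1,4 | c25 | N

path = [(4,0), (3,0), (2,0), (1,0), (1,1), (1,2), (1,3), (1,4)]
arrival = 25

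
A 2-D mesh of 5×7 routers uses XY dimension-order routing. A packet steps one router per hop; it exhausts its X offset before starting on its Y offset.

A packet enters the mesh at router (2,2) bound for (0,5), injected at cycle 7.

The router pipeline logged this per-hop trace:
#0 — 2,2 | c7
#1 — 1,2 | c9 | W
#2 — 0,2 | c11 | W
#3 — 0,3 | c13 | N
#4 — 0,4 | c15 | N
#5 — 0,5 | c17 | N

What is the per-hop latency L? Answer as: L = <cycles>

L = 2

From hop 0 (7) to hop 1 (9): +2 cycles.
Each hop adds L, hence L = 2.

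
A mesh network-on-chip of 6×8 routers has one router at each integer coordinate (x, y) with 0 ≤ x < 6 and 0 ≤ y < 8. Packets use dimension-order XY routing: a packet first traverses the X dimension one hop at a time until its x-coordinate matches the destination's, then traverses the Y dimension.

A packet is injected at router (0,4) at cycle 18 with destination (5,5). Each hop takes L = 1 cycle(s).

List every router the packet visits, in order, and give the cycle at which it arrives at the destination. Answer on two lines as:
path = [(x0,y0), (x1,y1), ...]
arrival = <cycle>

path = [(0,4), (1,4), (2,4), (3,4), (4,4), (5,4), (5,5)]
arrival = 24

src (0,4)  cyc=18
E→(1,4)  cyc=19
E→(2,4)  cyc=20
E→(3,4)  cyc=21
E→(4,4)  cyc=22
E→(5,4)  cyc=23
N→(5,5)  cyc=24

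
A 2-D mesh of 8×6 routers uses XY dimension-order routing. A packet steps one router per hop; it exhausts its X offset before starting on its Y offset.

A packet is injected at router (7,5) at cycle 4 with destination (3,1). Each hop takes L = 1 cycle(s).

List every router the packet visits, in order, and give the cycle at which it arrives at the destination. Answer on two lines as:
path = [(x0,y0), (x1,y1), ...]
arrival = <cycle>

[0] x=7 y=5 t=4
[1] x=6 y=5 t=5 →W
[2] x=5 y=5 t=6 →W
[3] x=4 y=5 t=7 →W
[4] x=3 y=5 t=8 →W
[5] x=3 y=4 t=9 →S
[6] x=3 y=3 t=10 →S
[7] x=3 y=2 t=11 →S
[8] x=3 y=1 t=12 →S

path = [(7,5), (6,5), (5,5), (4,5), (3,5), (3,4), (3,3), (3,2), (3,1)]
arrival = 12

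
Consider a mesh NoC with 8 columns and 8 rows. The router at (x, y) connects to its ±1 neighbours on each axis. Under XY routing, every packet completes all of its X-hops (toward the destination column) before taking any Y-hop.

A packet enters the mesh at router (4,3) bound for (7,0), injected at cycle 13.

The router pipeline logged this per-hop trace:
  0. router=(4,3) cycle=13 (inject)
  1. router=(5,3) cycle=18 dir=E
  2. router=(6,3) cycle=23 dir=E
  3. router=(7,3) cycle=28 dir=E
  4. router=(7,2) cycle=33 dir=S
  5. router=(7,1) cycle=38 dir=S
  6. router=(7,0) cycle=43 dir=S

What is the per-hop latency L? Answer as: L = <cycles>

Between hops 0 and 1 the cycle counter advances 18 − 13 = 5.
One hop costs L cycles, so L = 5.

L = 5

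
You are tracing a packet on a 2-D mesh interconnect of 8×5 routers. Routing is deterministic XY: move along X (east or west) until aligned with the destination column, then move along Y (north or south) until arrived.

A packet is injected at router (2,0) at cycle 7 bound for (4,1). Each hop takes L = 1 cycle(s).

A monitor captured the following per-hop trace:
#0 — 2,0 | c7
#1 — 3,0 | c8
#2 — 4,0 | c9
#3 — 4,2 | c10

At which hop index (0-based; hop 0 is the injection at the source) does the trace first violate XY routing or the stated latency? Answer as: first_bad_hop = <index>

  1: Δx=+1 Δy=+0 Δt=1 [ok]
  2: Δx=+1 Δy=+0 Δt=1 [ok]
  3: Δx=+0 Δy=+2 Δt=1 [BAD: non-unit step]

first_bad_hop = 3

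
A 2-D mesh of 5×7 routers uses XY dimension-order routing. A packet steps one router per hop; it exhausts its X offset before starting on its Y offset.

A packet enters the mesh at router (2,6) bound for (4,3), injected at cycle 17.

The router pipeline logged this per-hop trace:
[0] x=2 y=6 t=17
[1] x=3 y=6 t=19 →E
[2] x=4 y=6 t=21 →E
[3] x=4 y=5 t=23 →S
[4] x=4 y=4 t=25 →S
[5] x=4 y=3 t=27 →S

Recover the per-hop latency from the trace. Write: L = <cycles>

From hop 0 (17) to hop 1 (19): +2 cycles.
One hop costs L cycles, so L = 2.

L = 2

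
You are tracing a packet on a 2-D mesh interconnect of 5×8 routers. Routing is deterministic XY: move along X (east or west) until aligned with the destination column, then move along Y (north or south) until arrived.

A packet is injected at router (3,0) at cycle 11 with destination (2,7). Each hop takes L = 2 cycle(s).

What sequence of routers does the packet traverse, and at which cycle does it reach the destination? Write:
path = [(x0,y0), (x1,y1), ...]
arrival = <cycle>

path = [(3,0), (2,0), (2,1), (2,2), (2,3), (2,4), (2,5), (2,6), (2,7)]
arrival = 27

src (3,0)  cyc=11
W→(2,0)  cyc=13
N→(2,1)  cyc=15
N→(2,2)  cyc=17
N→(2,3)  cyc=19
N→(2,4)  cyc=21
N→(2,5)  cyc=23
N→(2,6)  cyc=25
N→(2,7)  cyc=27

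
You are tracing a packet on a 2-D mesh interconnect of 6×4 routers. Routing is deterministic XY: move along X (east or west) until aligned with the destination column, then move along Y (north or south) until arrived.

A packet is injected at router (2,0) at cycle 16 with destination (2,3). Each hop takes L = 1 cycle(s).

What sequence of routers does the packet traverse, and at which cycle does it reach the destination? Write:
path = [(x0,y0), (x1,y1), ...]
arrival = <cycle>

path = [(2,0), (2,1), (2,2), (2,3)]
arrival = 19

t=16: at (2,0)
t=17: at (2,1) after N
t=18: at (2,2) after N
t=19: at (2,3) after N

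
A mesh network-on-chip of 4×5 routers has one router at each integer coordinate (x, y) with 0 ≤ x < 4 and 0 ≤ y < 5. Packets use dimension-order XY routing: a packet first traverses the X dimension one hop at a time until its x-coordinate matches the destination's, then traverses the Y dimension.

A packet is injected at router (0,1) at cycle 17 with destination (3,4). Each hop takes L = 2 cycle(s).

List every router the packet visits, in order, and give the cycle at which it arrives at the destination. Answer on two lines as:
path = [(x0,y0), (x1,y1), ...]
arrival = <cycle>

path = [(0,1), (1,1), (2,1), (3,1), (3,2), (3,3), (3,4)]
arrival = 29

#0 — 0,1 | c17
#1 — 1,1 | c19 | E
#2 — 2,1 | c21 | E
#3 — 3,1 | c23 | E
#4 — 3,2 | c25 | N
#5 — 3,3 | c27 | N
#6 — 3,4 | c29 | N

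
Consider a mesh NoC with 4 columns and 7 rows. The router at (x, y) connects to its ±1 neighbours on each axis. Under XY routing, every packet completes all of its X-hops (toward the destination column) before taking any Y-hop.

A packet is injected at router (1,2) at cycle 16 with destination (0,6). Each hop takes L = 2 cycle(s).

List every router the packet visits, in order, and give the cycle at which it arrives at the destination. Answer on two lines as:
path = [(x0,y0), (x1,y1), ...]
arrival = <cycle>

path = [(1,2), (0,2), (0,3), (0,4), (0,5), (0,6)]
arrival = 26

src (1,2)  cyc=16
W→(0,2)  cyc=18
N→(0,3)  cyc=20
N→(0,4)  cyc=22
N→(0,5)  cyc=24
N→(0,6)  cyc=26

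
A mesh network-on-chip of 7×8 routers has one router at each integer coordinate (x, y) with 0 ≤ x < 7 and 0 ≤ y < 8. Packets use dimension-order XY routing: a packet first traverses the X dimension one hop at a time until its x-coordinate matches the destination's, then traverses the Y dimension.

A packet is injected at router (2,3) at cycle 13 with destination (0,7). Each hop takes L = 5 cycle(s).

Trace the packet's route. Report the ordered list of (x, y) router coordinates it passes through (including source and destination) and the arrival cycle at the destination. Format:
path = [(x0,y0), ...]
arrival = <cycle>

  0. router=(2,3) cycle=13 (inject)
  1. router=(1,3) cycle=18 dir=W
  2. router=(0,3) cycle=23 dir=W
  3. router=(0,4) cycle=28 dir=N
  4. router=(0,5) cycle=33 dir=N
  5. router=(0,6) cycle=38 dir=N
  6. router=(0,7) cycle=43 dir=N

path = [(2,3), (1,3), (0,3), (0,4), (0,5), (0,6), (0,7)]
arrival = 43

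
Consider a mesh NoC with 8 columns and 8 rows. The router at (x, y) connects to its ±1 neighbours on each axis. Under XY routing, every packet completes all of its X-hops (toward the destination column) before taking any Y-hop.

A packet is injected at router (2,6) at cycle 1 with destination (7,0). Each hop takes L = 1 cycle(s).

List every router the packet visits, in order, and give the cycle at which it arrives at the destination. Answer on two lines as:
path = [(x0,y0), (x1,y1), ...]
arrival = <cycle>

src (2,6)  cyc=1
E→(3,6)  cyc=2
E→(4,6)  cyc=3
E→(5,6)  cyc=4
E→(6,6)  cyc=5
E→(7,6)  cyc=6
S→(7,5)  cyc=7
S→(7,4)  cyc=8
S→(7,3)  cyc=9
S→(7,2)  cyc=10
S→(7,1)  cyc=11
S→(7,0)  cyc=12

path = [(2,6), (3,6), (4,6), (5,6), (6,6), (7,6), (7,5), (7,4), (7,3), (7,2), (7,1), (7,0)]
arrival = 12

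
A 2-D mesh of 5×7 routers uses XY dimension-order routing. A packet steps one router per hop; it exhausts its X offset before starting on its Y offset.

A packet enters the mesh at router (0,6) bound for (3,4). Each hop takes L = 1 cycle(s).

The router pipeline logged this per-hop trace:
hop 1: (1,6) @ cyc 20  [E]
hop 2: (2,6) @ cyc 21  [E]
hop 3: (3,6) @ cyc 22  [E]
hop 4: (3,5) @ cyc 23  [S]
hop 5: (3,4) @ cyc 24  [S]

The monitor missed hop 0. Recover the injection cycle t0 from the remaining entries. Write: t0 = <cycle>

t0 = 19

The first recorded entry is hop 1 at cycle 20.
Therefore t0 = 20 − L = 19.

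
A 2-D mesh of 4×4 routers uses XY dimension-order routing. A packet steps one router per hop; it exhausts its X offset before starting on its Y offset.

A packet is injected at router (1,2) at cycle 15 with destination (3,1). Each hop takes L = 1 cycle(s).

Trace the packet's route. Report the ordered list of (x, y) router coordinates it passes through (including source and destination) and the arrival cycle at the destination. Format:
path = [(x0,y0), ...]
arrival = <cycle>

path = [(1,2), (2,2), (3,2), (3,1)]
arrival = 18

#0 — 1,2 | c15
#1 — 2,2 | c16 | E
#2 — 3,2 | c17 | E
#3 — 3,1 | c18 | S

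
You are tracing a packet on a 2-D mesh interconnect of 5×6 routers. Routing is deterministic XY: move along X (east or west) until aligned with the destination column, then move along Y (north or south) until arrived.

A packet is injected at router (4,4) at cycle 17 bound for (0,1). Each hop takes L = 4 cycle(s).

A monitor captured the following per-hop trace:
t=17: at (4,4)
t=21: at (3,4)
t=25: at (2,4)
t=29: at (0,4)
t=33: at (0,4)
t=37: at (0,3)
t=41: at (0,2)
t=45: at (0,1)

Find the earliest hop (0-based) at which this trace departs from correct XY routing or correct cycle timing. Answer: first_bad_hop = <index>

hop 1: step (-1,+0), +4 cyc — ok
hop 2: step (-1,+0), +4 cyc — ok
hop 3: step (-2,+0), +4 cyc — BAD: non-unit step

first_bad_hop = 3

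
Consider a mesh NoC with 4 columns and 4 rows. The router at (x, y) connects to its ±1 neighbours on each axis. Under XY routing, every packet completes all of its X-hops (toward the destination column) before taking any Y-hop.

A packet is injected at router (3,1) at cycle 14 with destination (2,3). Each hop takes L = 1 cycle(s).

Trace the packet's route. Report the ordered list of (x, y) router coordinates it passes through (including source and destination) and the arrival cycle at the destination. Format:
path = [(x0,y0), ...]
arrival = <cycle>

path = [(3,1), (2,1), (2,2), (2,3)]
arrival = 17

t=14: at (3,1)
t=15: at (2,1) after W
t=16: at (2,2) after N
t=17: at (2,3) after N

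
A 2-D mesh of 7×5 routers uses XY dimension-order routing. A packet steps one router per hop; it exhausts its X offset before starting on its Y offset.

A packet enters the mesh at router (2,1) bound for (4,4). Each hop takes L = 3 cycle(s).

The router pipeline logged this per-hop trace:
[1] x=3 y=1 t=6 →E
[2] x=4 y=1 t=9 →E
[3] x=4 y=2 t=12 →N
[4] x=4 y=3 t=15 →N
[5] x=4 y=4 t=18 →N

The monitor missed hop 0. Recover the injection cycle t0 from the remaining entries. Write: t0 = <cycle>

At hop 1 the cycle is 6; in general cyc_k = t0 + kL.
Therefore t0 = 6 − L = 3.

t0 = 3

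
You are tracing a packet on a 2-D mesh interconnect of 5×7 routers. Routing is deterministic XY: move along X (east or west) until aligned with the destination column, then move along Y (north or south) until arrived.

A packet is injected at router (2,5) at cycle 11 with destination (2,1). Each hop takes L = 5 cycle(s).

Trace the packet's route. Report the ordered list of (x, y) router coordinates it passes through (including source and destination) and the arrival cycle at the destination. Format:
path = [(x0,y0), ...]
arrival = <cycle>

t=11: at (2,5)
t=16: at (2,4) after S
t=21: at (2,3) after S
t=26: at (2,2) after S
t=31: at (2,1) after S

path = [(2,5), (2,4), (2,3), (2,2), (2,1)]
arrival = 31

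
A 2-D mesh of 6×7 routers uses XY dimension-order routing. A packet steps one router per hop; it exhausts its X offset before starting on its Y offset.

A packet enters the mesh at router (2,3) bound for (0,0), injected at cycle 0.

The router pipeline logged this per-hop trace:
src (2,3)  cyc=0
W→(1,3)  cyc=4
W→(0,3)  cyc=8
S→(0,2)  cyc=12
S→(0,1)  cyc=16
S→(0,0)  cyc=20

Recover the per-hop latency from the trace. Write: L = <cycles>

From hop 0 (0) to hop 1 (4): +4 cycles.
Per-hop latency L = Δcyc = 4.

L = 4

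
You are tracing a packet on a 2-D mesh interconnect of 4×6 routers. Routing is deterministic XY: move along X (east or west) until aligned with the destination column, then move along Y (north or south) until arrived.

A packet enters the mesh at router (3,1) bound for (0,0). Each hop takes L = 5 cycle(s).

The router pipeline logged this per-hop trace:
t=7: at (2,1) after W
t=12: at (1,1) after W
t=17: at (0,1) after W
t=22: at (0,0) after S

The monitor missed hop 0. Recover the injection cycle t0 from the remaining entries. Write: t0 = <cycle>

cyc[1] = 7 and cyc[k] = t0 + k·L for every k.
So t0 = 7 − 1·5 = 2.

t0 = 2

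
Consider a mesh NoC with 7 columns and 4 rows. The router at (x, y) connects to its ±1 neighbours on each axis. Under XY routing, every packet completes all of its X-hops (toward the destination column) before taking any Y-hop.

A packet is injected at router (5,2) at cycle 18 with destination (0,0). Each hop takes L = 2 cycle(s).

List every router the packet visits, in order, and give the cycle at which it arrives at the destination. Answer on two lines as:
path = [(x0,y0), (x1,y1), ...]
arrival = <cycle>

path = [(5,2), (4,2), (3,2), (2,2), (1,2), (0,2), (0,1), (0,0)]
arrival = 32

  0. router=(5,2) cycle=18 (inject)
  1. router=(4,2) cycle=20 dir=W
  2. router=(3,2) cycle=22 dir=W
  3. router=(2,2) cycle=24 dir=W
  4. router=(1,2) cycle=26 dir=W
  5. router=(0,2) cycle=28 dir=W
  6. router=(0,1) cycle=30 dir=S
  7. router=(0,0) cycle=32 dir=S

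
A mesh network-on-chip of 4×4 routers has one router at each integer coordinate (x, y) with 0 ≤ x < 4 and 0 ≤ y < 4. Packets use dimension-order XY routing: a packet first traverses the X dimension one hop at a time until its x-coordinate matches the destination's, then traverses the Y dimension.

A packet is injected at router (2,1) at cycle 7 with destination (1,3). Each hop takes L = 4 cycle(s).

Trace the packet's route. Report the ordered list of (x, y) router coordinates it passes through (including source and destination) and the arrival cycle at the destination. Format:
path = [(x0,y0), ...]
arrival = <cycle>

[0] x=2 y=1 t=7
[1] x=1 y=1 t=11 →W
[2] x=1 y=2 t=15 →N
[3] x=1 y=3 t=19 →N

path = [(2,1), (1,1), (1,2), (1,3)]
arrival = 19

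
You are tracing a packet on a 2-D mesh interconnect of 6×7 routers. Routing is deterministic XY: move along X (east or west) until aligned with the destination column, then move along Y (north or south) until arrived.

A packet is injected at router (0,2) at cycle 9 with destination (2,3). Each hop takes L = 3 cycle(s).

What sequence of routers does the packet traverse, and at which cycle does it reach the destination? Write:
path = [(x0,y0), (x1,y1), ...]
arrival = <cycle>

src (0,2)  cyc=9
E→(1,2)  cyc=12
E→(2,2)  cyc=15
N→(2,3)  cyc=18

path = [(0,2), (1,2), (2,2), (2,3)]
arrival = 18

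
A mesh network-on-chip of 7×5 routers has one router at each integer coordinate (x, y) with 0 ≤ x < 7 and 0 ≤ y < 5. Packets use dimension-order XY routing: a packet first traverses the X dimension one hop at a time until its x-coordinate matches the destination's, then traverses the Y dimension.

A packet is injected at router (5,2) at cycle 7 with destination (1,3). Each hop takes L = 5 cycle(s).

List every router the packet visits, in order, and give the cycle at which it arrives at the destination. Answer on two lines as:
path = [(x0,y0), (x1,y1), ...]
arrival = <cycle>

path = [(5,2), (4,2), (3,2), (2,2), (1,2), (1,3)]
arrival = 32

#0 — 5,2 | c7
#1 — 4,2 | c12 | W
#2 — 3,2 | c17 | W
#3 — 2,2 | c22 | W
#4 — 1,2 | c27 | W
#5 — 1,3 | c32 | N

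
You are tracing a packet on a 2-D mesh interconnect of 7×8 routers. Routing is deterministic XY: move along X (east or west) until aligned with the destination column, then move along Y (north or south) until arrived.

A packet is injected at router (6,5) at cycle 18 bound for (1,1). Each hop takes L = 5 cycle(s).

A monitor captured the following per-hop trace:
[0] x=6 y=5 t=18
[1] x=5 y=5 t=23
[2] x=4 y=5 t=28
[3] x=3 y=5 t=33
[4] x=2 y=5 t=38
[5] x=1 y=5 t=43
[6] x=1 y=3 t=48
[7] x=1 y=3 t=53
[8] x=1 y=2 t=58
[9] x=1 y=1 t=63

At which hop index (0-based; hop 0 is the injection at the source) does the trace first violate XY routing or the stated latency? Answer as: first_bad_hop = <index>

check 1→ d=(-1,0) cyc+5: ok
check 2→ d=(-1,0) cyc+5: ok
check 3→ d=(-1,0) cyc+5: ok
check 4→ d=(-1,0) cyc+5: ok
check 5→ d=(-1,0) cyc+5: ok
check 6→ d=(0,-2) cyc+5: BAD: non-unit step

first_bad_hop = 6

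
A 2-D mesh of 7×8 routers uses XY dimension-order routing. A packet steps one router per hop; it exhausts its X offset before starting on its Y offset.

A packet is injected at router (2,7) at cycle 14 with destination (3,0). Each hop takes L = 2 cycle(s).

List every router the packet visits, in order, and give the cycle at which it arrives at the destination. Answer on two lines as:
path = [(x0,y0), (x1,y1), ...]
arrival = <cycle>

path = [(2,7), (3,7), (3,6), (3,5), (3,4), (3,3), (3,2), (3,1), (3,0)]
arrival = 30

hop 0: (2,7) @ cyc 14
hop 1: (3,7) @ cyc 16  [E]
hop 2: (3,6) @ cyc 18  [S]
hop 3: (3,5) @ cyc 20  [S]
hop 4: (3,4) @ cyc 22  [S]
hop 5: (3,3) @ cyc 24  [S]
hop 6: (3,2) @ cyc 26  [S]
hop 7: (3,1) @ cyc 28  [S]
hop 8: (3,0) @ cyc 30  [S]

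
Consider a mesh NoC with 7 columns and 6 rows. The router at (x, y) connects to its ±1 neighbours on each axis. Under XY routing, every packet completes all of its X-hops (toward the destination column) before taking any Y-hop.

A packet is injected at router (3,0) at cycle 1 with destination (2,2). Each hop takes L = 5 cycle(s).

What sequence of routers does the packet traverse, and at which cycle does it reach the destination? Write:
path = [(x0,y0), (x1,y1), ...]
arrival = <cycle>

path = [(3,0), (2,0), (2,1), (2,2)]
arrival = 16

t=1: at (3,0)
t=6: at (2,0) after W
t=11: at (2,1) after N
t=16: at (2,2) after N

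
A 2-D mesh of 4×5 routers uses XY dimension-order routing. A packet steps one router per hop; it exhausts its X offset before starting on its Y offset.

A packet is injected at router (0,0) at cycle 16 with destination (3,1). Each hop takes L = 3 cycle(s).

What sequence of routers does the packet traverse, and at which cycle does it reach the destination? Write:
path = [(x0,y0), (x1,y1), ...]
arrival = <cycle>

path = [(0,0), (1,0), (2,0), (3,0), (3,1)]
arrival = 28

#0 — 0,0 | c16
#1 — 1,0 | c19 | E
#2 — 2,0 | c22 | E
#3 — 3,0 | c25 | E
#4 — 3,1 | c28 | N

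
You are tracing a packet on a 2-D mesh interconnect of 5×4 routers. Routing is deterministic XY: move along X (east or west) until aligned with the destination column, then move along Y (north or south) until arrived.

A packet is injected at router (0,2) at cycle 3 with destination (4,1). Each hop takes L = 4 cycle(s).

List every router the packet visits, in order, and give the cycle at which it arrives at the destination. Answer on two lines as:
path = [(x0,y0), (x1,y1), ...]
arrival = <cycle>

path = [(0,2), (1,2), (2,2), (3,2), (4,2), (4,1)]
arrival = 23

#0 — 0,2 | c3
#1 — 1,2 | c7 | E
#2 — 2,2 | c11 | E
#3 — 3,2 | c15 | E
#4 — 4,2 | c19 | E
#5 — 4,1 | c23 | S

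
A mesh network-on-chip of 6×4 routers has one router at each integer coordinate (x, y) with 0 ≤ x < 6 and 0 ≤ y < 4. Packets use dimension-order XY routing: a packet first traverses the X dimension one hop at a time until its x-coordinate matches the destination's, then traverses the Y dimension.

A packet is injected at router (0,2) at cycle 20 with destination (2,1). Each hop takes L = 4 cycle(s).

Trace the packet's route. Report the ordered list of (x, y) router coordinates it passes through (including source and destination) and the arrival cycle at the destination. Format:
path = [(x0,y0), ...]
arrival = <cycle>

path = [(0,2), (1,2), (2,2), (2,1)]
arrival = 32

t=20: at (0,2)
t=24: at (1,2) after E
t=28: at (2,2) after E
t=32: at (2,1) after S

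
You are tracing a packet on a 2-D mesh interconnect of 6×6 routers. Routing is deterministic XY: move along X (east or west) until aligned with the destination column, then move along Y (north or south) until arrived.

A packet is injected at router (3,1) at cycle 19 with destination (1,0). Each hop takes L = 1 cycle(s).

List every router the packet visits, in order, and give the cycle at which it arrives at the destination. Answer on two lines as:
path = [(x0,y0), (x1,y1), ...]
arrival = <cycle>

src (3,1)  cyc=19
W→(2,1)  cyc=20
W→(1,1)  cyc=21
S→(1,0)  cyc=22

path = [(3,1), (2,1), (1,1), (1,0)]
arrival = 22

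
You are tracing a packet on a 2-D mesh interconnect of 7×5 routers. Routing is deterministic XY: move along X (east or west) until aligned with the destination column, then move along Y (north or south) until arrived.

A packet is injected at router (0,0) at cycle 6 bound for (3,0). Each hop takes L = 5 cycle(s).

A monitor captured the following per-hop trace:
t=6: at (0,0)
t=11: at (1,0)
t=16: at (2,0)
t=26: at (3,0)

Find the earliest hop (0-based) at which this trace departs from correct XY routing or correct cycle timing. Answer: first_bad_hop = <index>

first_bad_hop = 3

check 1→ d=(1,0) cyc+5: ok
check 2→ d=(1,0) cyc+5: ok
check 3→ d=(1,0) cyc+10: BAD: Δcyc=10≠L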